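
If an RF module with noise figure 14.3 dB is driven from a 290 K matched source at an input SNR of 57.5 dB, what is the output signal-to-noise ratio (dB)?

By definition F = SNR_in/SNR_out, so in dB: SNR_out = SNR_in − NF
SNR_out = 57.5 − 14.3 = 43.2 dB

43.2 dB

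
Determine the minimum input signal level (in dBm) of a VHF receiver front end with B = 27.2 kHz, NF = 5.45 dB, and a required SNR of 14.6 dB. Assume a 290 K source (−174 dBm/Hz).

−109.6 dBm

Sensitivity = −174 + 10 log₁₀(B) + NF + SNR_min
= −174 + 44.35 + 5.45 + 14.6
= −109.60 dBm → −109.6 dBm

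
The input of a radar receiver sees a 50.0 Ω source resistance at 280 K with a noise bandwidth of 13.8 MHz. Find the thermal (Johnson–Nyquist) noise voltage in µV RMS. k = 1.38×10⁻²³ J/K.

3.27 µV

V_n = √(4kTRB)
4kTRB = 4 × 1.38×10⁻²³ × 280 × 5.00×10¹ × 1.38×10⁷ = 1.07×10⁻¹¹ V²
V_n = √(1.07×10⁻¹¹) = 3.27×10⁻⁶ V = 3.27 µV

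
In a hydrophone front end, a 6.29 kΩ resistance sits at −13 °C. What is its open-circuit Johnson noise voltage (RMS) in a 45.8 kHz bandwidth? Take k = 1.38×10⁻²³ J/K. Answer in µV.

2.03 µV

T = −13 °C + 273.15 = 260.15 K
V_n = √(4kTRB)
4kTRB = 4 × 1.38×10⁻²³ × 260.15 × 6.29×10³ × 4.58×10⁴ = 4.14×10⁻¹² V²
V_n = √(4.14×10⁻¹²) = 2.03×10⁻⁶ V = 2.03 µV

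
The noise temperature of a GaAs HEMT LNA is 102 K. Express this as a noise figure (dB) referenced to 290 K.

1.31 dB

F = 1 + T_e/T₀ = 1 + 102/290 = 1.35172
NF = 10 log₁₀(1.35172) = 1.31 dB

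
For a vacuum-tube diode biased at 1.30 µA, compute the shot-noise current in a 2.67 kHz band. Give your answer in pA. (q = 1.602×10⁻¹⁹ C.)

I_n = √(2qI·B)
2qI·B = 2 × 1.602×10⁻¹⁹ × 1.30×10⁻⁶ × 2.67×10³ = 1.11×10⁻²¹ A²
I_n = √(1.11×10⁻²¹) = 3.33×10⁻¹¹ A = 33.3 pA

33.3 pA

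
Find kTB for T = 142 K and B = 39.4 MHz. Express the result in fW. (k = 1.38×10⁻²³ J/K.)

77.2 fW

P_n = kTB = 1.38×10⁻²³ × 142 × 3.94×10⁷ = 7.72×10⁻¹⁴ W = 77.2 fW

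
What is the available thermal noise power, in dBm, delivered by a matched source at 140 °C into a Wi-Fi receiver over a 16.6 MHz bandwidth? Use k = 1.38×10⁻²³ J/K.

T = 140 °C + 273.15 = 413.15 K
P_n = kTB = 1.38×10⁻²³ × 413.15 × 1.66×10⁷ = 9.46×10⁻¹⁴ W
In dBm: 10 log₁₀(9.46×10⁻¹⁴ / 10⁻³) = −100.2 dBm

−100.2 dBm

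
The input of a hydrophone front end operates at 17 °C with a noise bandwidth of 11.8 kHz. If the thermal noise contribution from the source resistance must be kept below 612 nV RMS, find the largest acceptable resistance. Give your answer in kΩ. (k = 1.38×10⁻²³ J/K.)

1.98 kΩ

T = 17 °C + 273.15 = 290.15 K
Johnson–Nyquist: V_n = √(4kTRB) ⇒ R = V_n² / (4kTB)
4kTB = 4 × 1.38×10⁻²³ × 290.15 × 1.18×10⁴ = 1.89×10⁻¹⁶
R = (6.12×10⁻⁷)² / 1.89×10⁻¹⁶ = 1.98×10³ Ω = 1.98 kΩ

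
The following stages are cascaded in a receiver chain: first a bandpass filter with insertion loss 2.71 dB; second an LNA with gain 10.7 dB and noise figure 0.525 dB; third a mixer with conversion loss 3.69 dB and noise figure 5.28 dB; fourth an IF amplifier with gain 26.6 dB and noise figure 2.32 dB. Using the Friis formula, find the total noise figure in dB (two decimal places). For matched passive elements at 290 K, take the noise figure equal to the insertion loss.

Convert to linear (a loss of L dB is a gain of −L dB): F_i = 10^(NF_i/10), G_i = 10^(G_i,dB/10)
  Stage 1: F_1 = 10^(2.71/10) = 1.866, G_1 = 10^(−2.71/10) = 0.5358
  Stage 2: F_2 = 10^(0.525/10) = 1.128, G_2 = 10^(10.7/10) = 11.75
  Stage 3: F_3 = 10^(5.28/10) = 3.373, G_3 = 10^(−3.69/10) = 0.4276
  Stage 4: F_4 = 10^(2.32/10) = 1.706, G_4 = 10^(26.6/10) = 457.1
Friis cascade:
  F = 1.866 + (1.128 − 1)/0.5358 + (3.373 − 1)/6.295 + (1.706 − 1)/2.692 = 2.745
NF = 10 log₁₀(2.745) = 4.39 dB

4.39 dB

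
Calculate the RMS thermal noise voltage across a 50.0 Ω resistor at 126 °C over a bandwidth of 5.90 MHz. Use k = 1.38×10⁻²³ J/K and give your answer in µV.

T = 126 °C + 273.15 = 399.15 K
V_n = √(4kTRB)
4kTRB = 4 × 1.38×10⁻²³ × 399.15 × 5.00×10¹ × 5.90×10⁶ = 6.50×10⁻¹² V²
V_n = √(6.50×10⁻¹²) = 2.55×10⁻⁶ V = 2.55 µV

2.55 µV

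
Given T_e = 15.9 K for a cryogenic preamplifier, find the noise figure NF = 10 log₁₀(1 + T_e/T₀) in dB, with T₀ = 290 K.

F = 1 + T_e/T₀ = 1 + 15.9/290 = 1.05483
NF = 10 log₁₀(1.05483) = 0.232 dB

0.232 dB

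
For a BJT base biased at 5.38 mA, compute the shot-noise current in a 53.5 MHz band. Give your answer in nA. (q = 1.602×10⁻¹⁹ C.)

I_n = √(2qI·B)
2qI·B = 2 × 1.602×10⁻¹⁹ × 5.38×10⁻³ × 5.35×10⁷ = 9.22×10⁻¹⁴ A²
I_n = √(9.22×10⁻¹⁴) = 3.04×10⁻⁷ A = 304 nA

304 nA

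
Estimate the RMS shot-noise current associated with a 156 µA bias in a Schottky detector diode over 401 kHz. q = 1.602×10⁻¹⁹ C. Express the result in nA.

I_n = √(2qI·B)
2qI·B = 2 × 1.602×10⁻¹⁹ × 1.56×10⁻⁴ × 4.01×10⁵ = 2.00×10⁻¹⁷ A²
I_n = √(2.00×10⁻¹⁷) = 4.48×10⁻⁹ A = 4.48 nA

4.48 nA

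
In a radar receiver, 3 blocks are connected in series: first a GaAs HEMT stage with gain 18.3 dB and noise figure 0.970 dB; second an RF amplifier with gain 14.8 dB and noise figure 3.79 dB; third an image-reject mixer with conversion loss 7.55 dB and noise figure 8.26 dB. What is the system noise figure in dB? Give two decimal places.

1.05 dB

Convert to linear (a loss of L dB is a gain of −L dB): F_i = 10^(NF_i/10), G_i = 10^(G_i,dB/10)
  Stage 1: F_1 = 10^(0.970/10) = 1.250, G_1 = 10^(18.3/10) = 67.61
  Stage 2: F_2 = 10^(3.79/10) = 2.393, G_2 = 10^(14.8/10) = 30.20
  Stage 3: F_3 = 10^(8.26/10) = 6.699, G_3 = 10^(−7.55/10) = 0.1758
Friis cascade:
  F = 1.250 + (2.393 − 1)/67.61 + (6.699 − 1)/2042 = 1.274
NF = 10 log₁₀(1.274) = 1.05 dB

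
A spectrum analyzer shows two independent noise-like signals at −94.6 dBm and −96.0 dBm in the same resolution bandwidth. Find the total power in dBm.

−92.2 dBm

Convert to linear, add, convert back:
P₁ = 3.47×10⁻¹³ W, P₂ = 2.51×10⁻¹³ W
P_tot = 5.98×10⁻¹³ W → 10 log₁₀(P_tot / 10⁻³) = −92.2 dBm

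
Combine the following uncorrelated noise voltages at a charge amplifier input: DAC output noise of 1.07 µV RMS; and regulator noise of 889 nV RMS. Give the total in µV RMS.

1.39 µV

Uncorrelated sources add in power (mean-square): V_tot = √(ΣV_i²)
V_tot = √[(1.07×10⁻⁶)² + (8.89×10⁻⁷)²] = 1.39×10⁻⁶ V = 1.39 µV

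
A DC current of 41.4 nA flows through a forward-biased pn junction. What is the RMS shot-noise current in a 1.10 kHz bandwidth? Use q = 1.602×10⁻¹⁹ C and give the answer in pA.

I_n = √(2qI·B)
2qI·B = 2 × 1.602×10⁻¹⁹ × 4.14×10⁻⁸ × 1.10×10³ = 1.46×10⁻²³ A²
I_n = √(1.46×10⁻²³) = 3.82×10⁻¹² A = 3.82 pA

3.82 pA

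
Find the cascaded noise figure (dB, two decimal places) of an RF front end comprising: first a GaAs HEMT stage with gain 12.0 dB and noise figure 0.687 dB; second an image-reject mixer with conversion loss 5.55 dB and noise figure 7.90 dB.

1.75 dB

Convert to linear (a loss of L dB is a gain of −L dB): F_i = 10^(NF_i/10), G_i = 10^(G_i,dB/10)
  Stage 1: F_1 = 10^(0.687/10) = 1.171, G_1 = 10^(12.0/10) = 15.85
  Stage 2: F_2 = 10^(7.90/10) = 6.166, G_2 = 10^(−5.55/10) = 0.2786
Friis cascade:
  F = 1.171 + (6.166 − 1)/15.85 = 1.497
NF = 10 log₁₀(1.497) = 1.75 dB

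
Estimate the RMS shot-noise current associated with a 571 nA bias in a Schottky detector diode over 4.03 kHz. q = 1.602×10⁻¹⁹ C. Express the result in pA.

27.2 pA

I_n = √(2qI·B)
2qI·B = 2 × 1.602×10⁻¹⁹ × 5.71×10⁻⁷ × 4.03×10³ = 7.37×10⁻²² A²
I_n = √(7.37×10⁻²²) = 2.72×10⁻¹¹ A = 27.2 pA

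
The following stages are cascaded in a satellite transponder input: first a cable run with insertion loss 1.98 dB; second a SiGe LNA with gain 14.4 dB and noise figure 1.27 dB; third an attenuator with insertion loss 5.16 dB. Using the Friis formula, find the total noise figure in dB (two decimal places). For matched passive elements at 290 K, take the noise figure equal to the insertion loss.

3.51 dB

Convert to linear (a loss of L dB is a gain of −L dB): F_i = 10^(NF_i/10), G_i = 10^(G_i,dB/10)
  Stage 1: F_1 = 10^(1.98/10) = 1.578, G_1 = 10^(−1.98/10) = 0.6339
  Stage 2: F_2 = 10^(1.27/10) = 1.340, G_2 = 10^(14.4/10) = 27.54
  Stage 3: F_3 = 10^(5.16/10) = 3.281, G_3 = 10^(−5.16/10) = 0.3048
Friis cascade:
  F = 1.578 + (1.340 − 1)/0.6339 + (3.281 − 1)/17.46 = 2.244
NF = 10 log₁₀(2.244) = 3.51 dB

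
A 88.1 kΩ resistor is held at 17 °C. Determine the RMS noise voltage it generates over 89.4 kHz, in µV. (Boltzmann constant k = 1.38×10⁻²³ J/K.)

T = 17 °C + 273.15 = 290.15 K
V_n = √(4kTRB)
4kTRB = 4 × 1.38×10⁻²³ × 290.15 × 8.81×10⁴ × 8.94×10⁴ = 1.26×10⁻¹⁰ V²
V_n = √(1.26×10⁻¹⁰) = 1.12×10⁻⁵ V = 11.2 µV

11.2 µV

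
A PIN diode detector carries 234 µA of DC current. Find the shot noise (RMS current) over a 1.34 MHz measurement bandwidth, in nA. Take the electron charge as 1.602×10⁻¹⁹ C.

10.0 nA

I_n = √(2qI·B)
2qI·B = 2 × 1.602×10⁻¹⁹ × 2.34×10⁻⁴ × 1.34×10⁶ = 1.00×10⁻¹⁶ A²
I_n = √(1.00×10⁻¹⁶) = 1.00×10⁻⁸ A = 10.0 nA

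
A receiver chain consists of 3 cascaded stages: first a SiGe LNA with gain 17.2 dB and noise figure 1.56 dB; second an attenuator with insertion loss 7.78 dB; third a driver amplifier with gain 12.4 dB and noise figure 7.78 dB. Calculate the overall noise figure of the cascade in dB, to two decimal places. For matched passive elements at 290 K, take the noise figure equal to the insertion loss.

3.22 dB

Convert to linear (a loss of L dB is a gain of −L dB): F_i = 10^(NF_i/10), G_i = 10^(G_i,dB/10)
  Stage 1: F_1 = 10^(1.56/10) = 1.432, G_1 = 10^(17.2/10) = 52.48
  Stage 2: F_2 = 10^(7.78/10) = 5.998, G_2 = 10^(−7.78/10) = 0.1667
  Stage 3: F_3 = 10^(7.78/10) = 5.998, G_3 = 10^(12.4/10) = 17.38
Friis cascade:
  F = 1.432 + (5.998 − 1)/52.48 + (5.998 − 1)/8.750 = 2.099
NF = 10 log₁₀(2.099) = 3.22 dB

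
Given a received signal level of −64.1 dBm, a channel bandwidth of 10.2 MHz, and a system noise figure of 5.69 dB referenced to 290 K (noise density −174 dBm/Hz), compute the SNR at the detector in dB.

Noise floor: N = −174 + 10 log₁₀(B) + NF
10 log₁₀(1.02×10⁷) = 70.09 dB
N = −174 + 70.09 + 5.69 = −98.22 dBm
SNR = P_sig − N = −64.1 − (−98.22) = 34.12 dB → 34.1 dB

34.1 dB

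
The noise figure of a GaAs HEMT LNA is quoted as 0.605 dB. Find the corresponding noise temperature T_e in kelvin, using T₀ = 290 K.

43.3 K

F = 10^(0.605/10) = 1.14948
T_e = (F − 1)·T₀ = (1.14948 − 1) × 290 = 43.3 K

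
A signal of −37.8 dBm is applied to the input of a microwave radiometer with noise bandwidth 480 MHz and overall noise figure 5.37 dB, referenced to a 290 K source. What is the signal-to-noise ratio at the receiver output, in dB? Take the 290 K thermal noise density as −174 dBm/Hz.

44.0 dB

Noise floor: N = −174 + 10 log₁₀(B) + NF
10 log₁₀(4.80×10⁸) = 86.81 dB
N = −174 + 86.81 + 5.37 = −81.82 dBm
SNR = P_sig − N = −37.8 − (−81.82) = 44.02 dB → 44.0 dB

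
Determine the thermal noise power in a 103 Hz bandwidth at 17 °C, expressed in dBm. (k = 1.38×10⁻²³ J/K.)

T = 17 °C + 273.15 = 290.15 K
P_n = kTB = 1.38×10⁻²³ × 290.15 × 1.03×10² = 4.12×10⁻¹⁹ W
In dBm: 10 log₁₀(4.12×10⁻¹⁹ / 10⁻³) = −153.8 dBm

−153.8 dBm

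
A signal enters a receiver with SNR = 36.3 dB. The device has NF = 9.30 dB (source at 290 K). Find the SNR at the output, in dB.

27.00 dB

By definition F = SNR_in/SNR_out, so in dB: SNR_out = SNR_in − NF
SNR_out = 36.3 − 9.30 = 27.00 dB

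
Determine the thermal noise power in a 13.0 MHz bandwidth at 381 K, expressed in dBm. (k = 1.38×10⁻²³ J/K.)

P_n = kTB = 1.38×10⁻²³ × 381 × 1.30×10⁷ = 6.84×10⁻¹⁴ W
In dBm: 10 log₁₀(6.84×10⁻¹⁴ / 10⁻³) = −101.7 dBm

−101.7 dBm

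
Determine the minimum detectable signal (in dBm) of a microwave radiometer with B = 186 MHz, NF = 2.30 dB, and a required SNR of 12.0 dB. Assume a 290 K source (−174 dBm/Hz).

−77.0 dBm

Sensitivity = −174 + 10 log₁₀(B) + NF + SNR_min
= −174 + 82.7 + 2.30 + 12.0
= −77.00 dBm → −77.0 dBm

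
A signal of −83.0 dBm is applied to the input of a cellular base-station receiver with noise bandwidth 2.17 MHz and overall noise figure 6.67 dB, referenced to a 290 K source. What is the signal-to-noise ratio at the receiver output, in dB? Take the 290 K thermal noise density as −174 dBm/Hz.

21.0 dB

Noise floor: N = −174 + 10 log₁₀(B) + NF
10 log₁₀(2.17×10⁶) = 63.36 dB
N = −174 + 63.36 + 6.67 = −103.97 dBm
SNR = P_sig − N = −83.0 − (−103.97) = 20.97 dB → 21.0 dB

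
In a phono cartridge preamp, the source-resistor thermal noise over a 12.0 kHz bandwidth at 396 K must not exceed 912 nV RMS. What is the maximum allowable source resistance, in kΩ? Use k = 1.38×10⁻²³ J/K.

3.17 kΩ

Johnson–Nyquist: V_n = √(4kTRB) ⇒ R = V_n² / (4kTB)
4kTB = 4 × 1.38×10⁻²³ × 396 × 1.20×10⁴ = 2.62×10⁻¹⁶
R = (9.12×10⁻⁷)² / 2.62×10⁻¹⁶ = 3.17×10³ Ω = 3.17 kΩ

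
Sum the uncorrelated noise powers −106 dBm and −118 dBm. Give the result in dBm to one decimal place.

Convert to linear, add, convert back:
P₁ = 2.51×10⁻¹⁴ W, P₂ = 1.58×10⁻¹⁵ W
P_tot = 2.67×10⁻¹⁴ W → 10 log₁₀(P_tot / 10⁻³) = −105.7 dBm

−105.7 dBm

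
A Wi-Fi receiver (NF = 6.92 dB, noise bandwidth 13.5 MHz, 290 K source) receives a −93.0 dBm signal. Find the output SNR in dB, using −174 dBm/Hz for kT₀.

2.8 dB

Noise floor: N = −174 + 10 log₁₀(B) + NF
10 log₁₀(1.35×10⁷) = 71.3 dB
N = −174 + 71.3 + 6.92 = −95.78 dBm
SNR = P_sig − N = −93.0 − (−95.78) = 2.78 dB → 2.8 dB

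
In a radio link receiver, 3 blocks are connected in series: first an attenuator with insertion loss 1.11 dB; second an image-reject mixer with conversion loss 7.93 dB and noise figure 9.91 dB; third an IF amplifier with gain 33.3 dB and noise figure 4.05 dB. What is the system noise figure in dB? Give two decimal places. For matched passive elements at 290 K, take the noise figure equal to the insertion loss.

Convert to linear (a loss of L dB is a gain of −L dB): F_i = 10^(NF_i/10), G_i = 10^(G_i,dB/10)
  Stage 1: F_1 = 10^(1.11/10) = 1.291, G_1 = 10^(−1.11/10) = 0.7745
  Stage 2: F_2 = 10^(9.91/10) = 9.795, G_2 = 10^(−7.93/10) = 0.1611
  Stage 3: F_3 = 10^(4.05/10) = 2.541, G_3 = 10^(33.3/10) = 2138
Friis cascade:
  F = 1.291 + (9.795 − 1)/0.7745 + (2.541 − 1)/0.1247 = 25.00
NF = 10 log₁₀(25.00) = 13.98 dB

13.98 dB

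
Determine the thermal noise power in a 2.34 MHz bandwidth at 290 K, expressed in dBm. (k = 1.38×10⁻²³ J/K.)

−110.3 dBm

P_n = kTB = 1.38×10⁻²³ × 290 × 2.34×10⁶ = 9.36×10⁻¹⁵ W
In dBm: 10 log₁₀(9.36×10⁻¹⁵ / 10⁻³) = −110.3 dBm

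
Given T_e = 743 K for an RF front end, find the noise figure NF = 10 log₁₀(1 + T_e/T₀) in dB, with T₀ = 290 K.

5.52 dB

F = 1 + T_e/T₀ = 1 + 743/290 = 3.56207
NF = 10 log₁₀(3.56207) = 5.52 dB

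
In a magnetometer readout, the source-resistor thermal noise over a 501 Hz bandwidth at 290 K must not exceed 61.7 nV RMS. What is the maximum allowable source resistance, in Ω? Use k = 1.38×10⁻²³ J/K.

Johnson–Nyquist: V_n = √(4kTRB) ⇒ R = V_n² / (4kTB)
4kTB = 4 × 1.38×10⁻²³ × 290 × 5.01×10² = 8.02×10⁻¹⁸
R = (6.17×10⁻⁸)² / 8.02×10⁻¹⁸ = 4.75×10² Ω = 475 Ω

475 Ω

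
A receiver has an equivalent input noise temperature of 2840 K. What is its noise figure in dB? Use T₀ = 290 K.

F = 1 + T_e/T₀ = 1 + 2840/290 = 10.7931
NF = 10 log₁₀(10.7931) = 10.33 dB

10.33 dB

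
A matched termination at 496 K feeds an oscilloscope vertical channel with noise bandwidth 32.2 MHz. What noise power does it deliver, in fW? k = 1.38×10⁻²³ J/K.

220 fW

P_n = kTB = 1.38×10⁻²³ × 496 × 3.22×10⁷ = 2.20×10⁻¹³ W = 220 fW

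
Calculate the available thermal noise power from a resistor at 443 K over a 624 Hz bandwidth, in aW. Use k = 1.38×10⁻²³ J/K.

P_n = kTB = 1.38×10⁻²³ × 443 × 6.24×10² = 3.81×10⁻¹⁸ W = 3.81 aW

3.81 aW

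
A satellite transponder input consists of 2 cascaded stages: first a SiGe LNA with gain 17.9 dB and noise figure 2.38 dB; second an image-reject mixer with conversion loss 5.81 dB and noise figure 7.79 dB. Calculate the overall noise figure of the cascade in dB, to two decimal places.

2.58 dB

Convert to linear (a loss of L dB is a gain of −L dB): F_i = 10^(NF_i/10), G_i = 10^(G_i,dB/10)
  Stage 1: F_1 = 10^(2.38/10) = 1.730, G_1 = 10^(17.9/10) = 61.66
  Stage 2: F_2 = 10^(7.79/10) = 6.012, G_2 = 10^(−5.81/10) = 0.2624
Friis cascade:
  F = 1.730 + (6.012 − 1)/61.66 = 1.811
NF = 10 log₁₀(1.811) = 2.58 dB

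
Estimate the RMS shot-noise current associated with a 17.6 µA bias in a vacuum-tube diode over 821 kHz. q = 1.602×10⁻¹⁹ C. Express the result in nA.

I_n = √(2qI·B)
2qI·B = 2 × 1.602×10⁻¹⁹ × 1.76×10⁻⁵ × 8.21×10⁵ = 4.63×10⁻¹⁸ A²
I_n = √(4.63×10⁻¹⁸) = 2.15×10⁻⁹ A = 2.15 nA

2.15 nA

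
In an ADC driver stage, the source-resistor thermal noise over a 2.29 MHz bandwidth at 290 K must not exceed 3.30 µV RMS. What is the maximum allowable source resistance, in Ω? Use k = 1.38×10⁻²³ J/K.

297 Ω

Johnson–Nyquist: V_n = √(4kTRB) ⇒ R = V_n² / (4kTB)
4kTB = 4 × 1.38×10⁻²³ × 290 × 2.29×10⁶ = 3.67×10⁻¹⁴
R = (3.30×10⁻⁶)² / 3.67×10⁻¹⁴ = 2.97×10² Ω = 297 Ω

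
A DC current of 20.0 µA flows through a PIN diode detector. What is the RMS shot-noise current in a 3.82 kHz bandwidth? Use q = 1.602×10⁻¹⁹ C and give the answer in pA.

156 pA

I_n = √(2qI·B)
2qI·B = 2 × 1.602×10⁻¹⁹ × 2.00×10⁻⁵ × 3.82×10³ = 2.45×10⁻²⁰ A²
I_n = √(2.45×10⁻²⁰) = 1.56×10⁻¹⁰ A = 156 pA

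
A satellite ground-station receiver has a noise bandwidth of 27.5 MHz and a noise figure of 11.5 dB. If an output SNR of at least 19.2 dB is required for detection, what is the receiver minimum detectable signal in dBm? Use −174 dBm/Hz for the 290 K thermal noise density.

−68.9 dBm

Sensitivity = −174 + 10 log₁₀(B) + NF + SNR_min
= −174 + 74.39 + 11.5 + 19.2
= −68.91 dBm → −68.9 dBm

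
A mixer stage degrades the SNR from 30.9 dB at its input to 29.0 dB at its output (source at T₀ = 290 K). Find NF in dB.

1.9 dB

NF (dB) = SNR_in(dB) − SNR_out(dB) when the source is at T₀
NF = 30.9 − 29.0 = 1.9 dB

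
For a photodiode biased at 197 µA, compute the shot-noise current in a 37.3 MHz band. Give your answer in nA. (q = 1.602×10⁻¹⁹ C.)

I_n = √(2qI·B)
2qI·B = 2 × 1.602×10⁻¹⁹ × 1.97×10⁻⁴ × 3.73×10⁷ = 2.35×10⁻¹⁵ A²
I_n = √(2.35×10⁻¹⁵) = 4.85×10⁻⁸ A = 48.5 nA

48.5 nA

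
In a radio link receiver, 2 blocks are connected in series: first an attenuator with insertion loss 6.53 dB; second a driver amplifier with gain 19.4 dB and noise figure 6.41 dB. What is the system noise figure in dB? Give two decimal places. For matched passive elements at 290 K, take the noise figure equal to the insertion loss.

Convert to linear (a loss of L dB is a gain of −L dB): F_i = 10^(NF_i/10), G_i = 10^(G_i,dB/10)
  Stage 1: F_1 = 10^(6.53/10) = 4.498, G_1 = 10^(−6.53/10) = 0.2223
  Stage 2: F_2 = 10^(6.41/10) = 4.375, G_2 = 10^(19.4/10) = 87.10
Friis cascade:
  F = 4.498 + (4.375 − 1)/0.2223 = 19.68
NF = 10 log₁₀(19.68) = 12.94 dB

12.94 dB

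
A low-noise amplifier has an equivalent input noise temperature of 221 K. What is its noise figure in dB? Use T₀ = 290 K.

F = 1 + T_e/T₀ = 1 + 221/290 = 1.76207
NF = 10 log₁₀(1.76207) = 2.46 dB

2.46 dB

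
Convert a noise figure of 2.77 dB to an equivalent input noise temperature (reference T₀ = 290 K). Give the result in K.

259 K

F = 10^(2.77/10) = 1.89234
T_e = (F − 1)·T₀ = (1.89234 − 1) × 290 = 259 K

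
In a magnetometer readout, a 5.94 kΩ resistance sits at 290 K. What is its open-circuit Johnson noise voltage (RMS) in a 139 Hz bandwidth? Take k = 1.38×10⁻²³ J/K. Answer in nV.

115 nV

V_n = √(4kTRB)
4kTRB = 4 × 1.38×10⁻²³ × 290 × 5.94×10³ × 1.39×10² = 1.32×10⁻¹⁴ V²
V_n = √(1.32×10⁻¹⁴) = 1.15×10⁻⁷ V = 115 nV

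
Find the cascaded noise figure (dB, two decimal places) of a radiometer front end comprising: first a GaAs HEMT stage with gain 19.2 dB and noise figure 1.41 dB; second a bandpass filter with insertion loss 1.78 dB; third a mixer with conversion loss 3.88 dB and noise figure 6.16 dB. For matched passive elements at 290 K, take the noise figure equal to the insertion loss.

1.60 dB

Convert to linear (a loss of L dB is a gain of −L dB): F_i = 10^(NF_i/10), G_i = 10^(G_i,dB/10)
  Stage 1: F_1 = 10^(1.41/10) = 1.384, G_1 = 10^(19.2/10) = 83.18
  Stage 2: F_2 = 10^(1.78/10) = 1.507, G_2 = 10^(−1.78/10) = 0.6637
  Stage 3: F_3 = 10^(6.16/10) = 4.130, G_3 = 10^(−3.88/10) = 0.4093
Friis cascade:
  F = 1.384 + (1.507 − 1)/83.18 + (4.130 − 1)/55.21 = 1.446
NF = 10 log₁₀(1.446) = 1.60 dB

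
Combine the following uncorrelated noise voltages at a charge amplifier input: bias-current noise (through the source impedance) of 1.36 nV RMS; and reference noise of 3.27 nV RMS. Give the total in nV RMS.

3.54 nV

Uncorrelated sources add in power (mean-square): V_tot = √(ΣV_i²)
V_tot = √[(1.36×10⁻⁹)² + (3.27×10⁻⁹)²] = 3.54×10⁻⁹ V = 3.54 nV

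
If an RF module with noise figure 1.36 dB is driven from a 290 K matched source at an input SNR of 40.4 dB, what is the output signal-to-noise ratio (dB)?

39.04 dB

By definition F = SNR_in/SNR_out, so in dB: SNR_out = SNR_in − NF
SNR_out = 40.4 − 1.36 = 39.04 dB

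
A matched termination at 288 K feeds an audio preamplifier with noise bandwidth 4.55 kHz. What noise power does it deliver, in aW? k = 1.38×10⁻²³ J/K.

18.1 aW

P_n = kTB = 1.38×10⁻²³ × 288 × 4.55×10³ = 1.81×10⁻¹⁷ W = 18.1 aW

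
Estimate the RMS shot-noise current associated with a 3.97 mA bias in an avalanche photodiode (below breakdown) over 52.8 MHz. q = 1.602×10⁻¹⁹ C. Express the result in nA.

I_n = √(2qI·B)
2qI·B = 2 × 1.602×10⁻¹⁹ × 3.97×10⁻³ × 5.28×10⁷ = 6.72×10⁻¹⁴ A²
I_n = √(6.72×10⁻¹⁴) = 2.59×10⁻⁷ A = 259 nA

259 nA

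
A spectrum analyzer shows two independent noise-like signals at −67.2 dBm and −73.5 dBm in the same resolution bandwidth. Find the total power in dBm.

Convert to linear, add, convert back:
P₁ = 1.91×10⁻¹⁰ W, P₂ = 4.47×10⁻¹¹ W
P_tot = 2.35×10⁻¹⁰ W → 10 log₁₀(P_tot / 10⁻³) = −66.3 dBm

−66.3 dBm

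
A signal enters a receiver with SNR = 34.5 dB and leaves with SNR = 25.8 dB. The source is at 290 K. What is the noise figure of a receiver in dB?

NF (dB) = SNR_in(dB) − SNR_out(dB) when the source is at T₀
NF = 34.5 − 25.8 = 8.7 dB

8.7 dB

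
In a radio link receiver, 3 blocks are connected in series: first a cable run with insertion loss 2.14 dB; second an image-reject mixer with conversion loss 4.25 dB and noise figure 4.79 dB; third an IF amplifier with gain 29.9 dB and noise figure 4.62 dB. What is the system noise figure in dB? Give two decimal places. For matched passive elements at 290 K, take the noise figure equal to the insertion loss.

11.20 dB

Convert to linear (a loss of L dB is a gain of −L dB): F_i = 10^(NF_i/10), G_i = 10^(G_i,dB/10)
  Stage 1: F_1 = 10^(2.14/10) = 1.637, G_1 = 10^(−2.14/10) = 0.6109
  Stage 2: F_2 = 10^(4.79/10) = 3.013, G_2 = 10^(−4.25/10) = 0.3758
  Stage 3: F_3 = 10^(4.62/10) = 2.897, G_3 = 10^(29.9/10) = 977.2
Friis cascade:
  F = 1.637 + (3.013 − 1)/0.6109 + (2.897 − 1)/0.2296 = 13.19
NF = 10 log₁₀(13.19) = 11.20 dB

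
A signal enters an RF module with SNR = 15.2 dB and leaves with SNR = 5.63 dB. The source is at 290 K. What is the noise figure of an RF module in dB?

9.57 dB

NF (dB) = SNR_in(dB) − SNR_out(dB) when the source is at T₀
NF = 15.2 − 5.63 = 9.57 dB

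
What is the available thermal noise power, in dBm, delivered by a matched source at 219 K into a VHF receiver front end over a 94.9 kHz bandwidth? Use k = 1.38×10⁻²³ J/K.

−125.4 dBm

P_n = kTB = 1.38×10⁻²³ × 219 × 9.49×10⁴ = 2.87×10⁻¹⁶ W
In dBm: 10 log₁₀(2.87×10⁻¹⁶ / 10⁻³) = −125.4 dBm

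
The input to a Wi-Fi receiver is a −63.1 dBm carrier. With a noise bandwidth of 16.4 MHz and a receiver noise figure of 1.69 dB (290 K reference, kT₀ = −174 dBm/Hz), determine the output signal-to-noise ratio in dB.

Noise floor: N = −174 + 10 log₁₀(B) + NF
10 log₁₀(1.64×10⁷) = 72.15 dB
N = −174 + 72.15 + 1.69 = −100.16 dBm
SNR = P_sig − N = −63.1 − (−100.16) = 37.06 dB → 37.1 dB

37.1 dB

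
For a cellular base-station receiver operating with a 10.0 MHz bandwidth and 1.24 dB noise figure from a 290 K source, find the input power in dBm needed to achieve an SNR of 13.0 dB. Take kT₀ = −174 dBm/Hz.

−89.8 dBm

Sensitivity = −174 + 10 log₁₀(B) + NF + SNR_min
= −174 + 70 + 1.24 + 13.0
= −89.76 dBm → −89.8 dBm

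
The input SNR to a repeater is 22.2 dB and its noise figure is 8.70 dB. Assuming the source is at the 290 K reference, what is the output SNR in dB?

13.50 dB

By definition F = SNR_in/SNR_out, so in dB: SNR_out = SNR_in − NF
SNR_out = 22.2 − 8.70 = 13.50 dB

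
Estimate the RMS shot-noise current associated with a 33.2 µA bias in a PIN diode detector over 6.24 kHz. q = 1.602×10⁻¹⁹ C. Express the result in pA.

I_n = √(2qI·B)
2qI·B = 2 × 1.602×10⁻¹⁹ × 3.32×10⁻⁵ × 6.24×10³ = 6.64×10⁻²⁰ A²
I_n = √(6.64×10⁻²⁰) = 2.58×10⁻¹⁰ A = 258 pA

258 pA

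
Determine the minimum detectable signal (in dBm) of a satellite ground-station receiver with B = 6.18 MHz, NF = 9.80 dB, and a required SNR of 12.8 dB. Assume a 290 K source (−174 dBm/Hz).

Sensitivity = −174 + 10 log₁₀(B) + NF + SNR_min
= −174 + 67.91 + 9.80 + 12.8
= −83.49 dBm → −83.5 dBm

−83.5 dBm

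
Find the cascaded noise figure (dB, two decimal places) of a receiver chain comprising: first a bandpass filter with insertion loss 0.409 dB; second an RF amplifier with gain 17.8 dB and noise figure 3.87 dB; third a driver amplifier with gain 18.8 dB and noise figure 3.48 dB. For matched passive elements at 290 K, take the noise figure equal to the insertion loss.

4.32 dB

Convert to linear (a loss of L dB is a gain of −L dB): F_i = 10^(NF_i/10), G_i = 10^(G_i,dB/10)
  Stage 1: F_1 = 10^(0.409/10) = 1.099, G_1 = 10^(−0.409/10) = 0.9101
  Stage 2: F_2 = 10^(3.87/10) = 2.438, G_2 = 10^(17.8/10) = 60.26
  Stage 3: F_3 = 10^(3.48/10) = 2.228, G_3 = 10^(18.8/10) = 75.86
Friis cascade:
  F = 1.099 + (2.438 − 1)/0.9101 + (2.228 − 1)/54.84 = 2.701
NF = 10 log₁₀(2.701) = 4.32 dB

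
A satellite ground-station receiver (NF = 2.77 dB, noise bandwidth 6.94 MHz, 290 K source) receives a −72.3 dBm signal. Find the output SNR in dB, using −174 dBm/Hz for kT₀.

30.5 dB

Noise floor: N = −174 + 10 log₁₀(B) + NF
10 log₁₀(6.94×10⁶) = 68.41 dB
N = −174 + 68.41 + 2.77 = −102.82 dBm
SNR = P_sig − N = −72.3 − (−102.82) = 30.52 dB → 30.5 dB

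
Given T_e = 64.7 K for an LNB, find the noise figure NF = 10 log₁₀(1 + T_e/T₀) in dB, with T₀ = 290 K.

F = 1 + T_e/T₀ = 1 + 64.7/290 = 1.2231
NF = 10 log₁₀(1.2231) = 0.875 dB

0.875 dB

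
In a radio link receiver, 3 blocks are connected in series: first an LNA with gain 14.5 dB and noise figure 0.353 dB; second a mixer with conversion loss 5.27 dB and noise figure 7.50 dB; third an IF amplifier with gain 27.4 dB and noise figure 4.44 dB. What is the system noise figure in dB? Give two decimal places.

1.65 dB

Convert to linear (a loss of L dB is a gain of −L dB): F_i = 10^(NF_i/10), G_i = 10^(G_i,dB/10)
  Stage 1: F_1 = 10^(0.353/10) = 1.085, G_1 = 10^(14.5/10) = 28.18
  Stage 2: F_2 = 10^(7.50/10) = 5.623, G_2 = 10^(−5.27/10) = 0.2972
  Stage 3: F_3 = 10^(4.44/10) = 2.780, G_3 = 10^(27.4/10) = 549.5
Friis cascade:
  F = 1.085 + (5.623 − 1)/28.18 + (2.780 − 1)/8.375 = 1.461
NF = 10 log₁₀(1.461) = 1.65 dB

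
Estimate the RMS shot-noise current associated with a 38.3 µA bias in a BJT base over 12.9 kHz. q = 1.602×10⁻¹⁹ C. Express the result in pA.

398 pA

I_n = √(2qI·B)
2qI·B = 2 × 1.602×10⁻¹⁹ × 3.83×10⁻⁵ × 1.29×10⁴ = 1.58×10⁻¹⁹ A²
I_n = √(1.58×10⁻¹⁹) = 3.98×10⁻¹⁰ A = 398 pA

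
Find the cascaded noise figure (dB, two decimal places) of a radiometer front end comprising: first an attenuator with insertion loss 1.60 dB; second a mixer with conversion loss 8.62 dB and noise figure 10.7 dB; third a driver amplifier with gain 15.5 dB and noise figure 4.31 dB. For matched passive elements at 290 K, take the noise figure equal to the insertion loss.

Convert to linear (a loss of L dB is a gain of −L dB): F_i = 10^(NF_i/10), G_i = 10^(G_i,dB/10)
  Stage 1: F_1 = 10^(1.60/10) = 1.445, G_1 = 10^(−1.60/10) = 0.6918
  Stage 2: F_2 = 10^(10.7/10) = 11.75, G_2 = 10^(−8.62/10) = 0.1374
  Stage 3: F_3 = 10^(4.31/10) = 2.698, G_3 = 10^(15.5/10) = 35.48
Friis cascade:
  F = 1.445 + (11.75 − 1)/0.6918 + (2.698 − 1)/0.09506 = 34.84
NF = 10 log₁₀(34.84) = 15.42 dB

15.42 dB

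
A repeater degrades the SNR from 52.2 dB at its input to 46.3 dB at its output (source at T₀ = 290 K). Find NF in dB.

5.9 dB

NF (dB) = SNR_in(dB) − SNR_out(dB) when the source is at T₀
NF = 52.2 − 46.3 = 5.9 dB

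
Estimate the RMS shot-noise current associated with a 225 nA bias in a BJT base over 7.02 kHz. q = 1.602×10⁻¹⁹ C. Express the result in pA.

I_n = √(2qI·B)
2qI·B = 2 × 1.602×10⁻¹⁹ × 2.25×10⁻⁷ × 7.02×10³ = 5.06×10⁻²² A²
I_n = √(5.06×10⁻²²) = 2.25×10⁻¹¹ A = 22.5 pA

22.5 pA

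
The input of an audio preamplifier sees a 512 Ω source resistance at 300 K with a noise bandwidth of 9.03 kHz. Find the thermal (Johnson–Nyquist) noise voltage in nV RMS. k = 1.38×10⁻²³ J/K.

V_n = √(4kTRB)
4kTRB = 4 × 1.38×10⁻²³ × 300 × 5.12×10² × 9.03×10³ = 7.66×10⁻¹⁴ V²
V_n = √(7.66×10⁻¹⁴) = 2.77×10⁻⁷ V = 277 nV

277 nV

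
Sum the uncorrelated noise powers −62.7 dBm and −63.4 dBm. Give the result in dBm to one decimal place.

Convert to linear, add, convert back:
P₁ = 5.37×10⁻¹⁰ W, P₂ = 4.57×10⁻¹⁰ W
P_tot = 9.94×10⁻¹⁰ W → 10 log₁₀(P_tot / 10⁻³) = −60.0 dBm

−60.0 dBm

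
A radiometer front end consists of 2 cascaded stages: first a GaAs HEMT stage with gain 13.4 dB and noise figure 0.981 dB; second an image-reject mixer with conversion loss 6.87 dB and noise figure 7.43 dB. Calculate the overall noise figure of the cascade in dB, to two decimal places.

1.65 dB

Convert to linear (a loss of L dB is a gain of −L dB): F_i = 10^(NF_i/10), G_i = 10^(G_i,dB/10)
  Stage 1: F_1 = 10^(0.981/10) = 1.253, G_1 = 10^(13.4/10) = 21.88
  Stage 2: F_2 = 10^(7.43/10) = 5.534, G_2 = 10^(−6.87/10) = 0.2056
Friis cascade:
  F = 1.253 + (5.534 − 1)/21.88 = 1.461
NF = 10 log₁₀(1.461) = 1.65 dB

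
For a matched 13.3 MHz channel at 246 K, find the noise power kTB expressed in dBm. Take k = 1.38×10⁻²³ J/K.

P_n = kTB = 1.38×10⁻²³ × 246 × 1.33×10⁷ = 4.52×10⁻¹⁴ W
In dBm: 10 log₁₀(4.52×10⁻¹⁴ / 10⁻³) = −103.5 dBm

−103.5 dBm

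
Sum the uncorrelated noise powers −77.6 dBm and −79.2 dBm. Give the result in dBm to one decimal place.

Convert to linear, add, convert back:
P₁ = 1.74×10⁻¹¹ W, P₂ = 1.20×10⁻¹¹ W
P_tot = 2.94×10⁻¹¹ W → 10 log₁₀(P_tot / 10⁻³) = −75.3 dBm

−75.3 dBm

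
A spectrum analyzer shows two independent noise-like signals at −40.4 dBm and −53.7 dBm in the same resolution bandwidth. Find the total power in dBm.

Convert to linear, add, convert back:
P₁ = 9.12×10⁻⁸ W, P₂ = 4.27×10⁻⁹ W
P_tot = 9.55×10⁻⁸ W → 10 log₁₀(P_tot / 10⁻³) = −40.2 dBm

−40.2 dBm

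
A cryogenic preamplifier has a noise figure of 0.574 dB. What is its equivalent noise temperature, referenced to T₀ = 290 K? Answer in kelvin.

F = 10^(0.574/10) = 1.1413
T_e = (F − 1)·T₀ = (1.1413 − 1) × 290 = 41.0 K

41.0 K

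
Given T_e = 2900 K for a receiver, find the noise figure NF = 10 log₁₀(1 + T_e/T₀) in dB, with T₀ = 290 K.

10.41 dB

F = 1 + T_e/T₀ = 1 + 2900/290 = 11
NF = 10 log₁₀(11) = 10.41 dB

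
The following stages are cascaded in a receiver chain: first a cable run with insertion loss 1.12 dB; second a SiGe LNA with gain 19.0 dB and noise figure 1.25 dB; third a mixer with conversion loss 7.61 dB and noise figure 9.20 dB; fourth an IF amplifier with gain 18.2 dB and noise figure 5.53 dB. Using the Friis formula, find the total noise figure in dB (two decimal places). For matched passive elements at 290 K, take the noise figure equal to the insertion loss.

3.19 dB

Convert to linear (a loss of L dB is a gain of −L dB): F_i = 10^(NF_i/10), G_i = 10^(G_i,dB/10)
  Stage 1: F_1 = 10^(1.12/10) = 1.294, G_1 = 10^(−1.12/10) = 0.7727
  Stage 2: F_2 = 10^(1.25/10) = 1.334, G_2 = 10^(19.0/10) = 79.43
  Stage 3: F_3 = 10^(9.20/10) = 8.318, G_3 = 10^(−7.61/10) = 0.1734
  Stage 4: F_4 = 10^(5.53/10) = 3.573, G_4 = 10^(18.2/10) = 66.07
Friis cascade:
  F = 1.294 + (1.334 − 1)/0.7727 + (8.318 − 1)/61.38 + (3.573 − 1)/10.64 = 2.087
NF = 10 log₁₀(2.087) = 3.19 dB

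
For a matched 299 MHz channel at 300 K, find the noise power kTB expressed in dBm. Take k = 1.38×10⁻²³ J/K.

P_n = kTB = 1.38×10⁻²³ × 300 × 2.99×10⁸ = 1.24×10⁻¹² W
In dBm: 10 log₁₀(1.24×10⁻¹² / 10⁻³) = −89.1 dBm

−89.1 dBm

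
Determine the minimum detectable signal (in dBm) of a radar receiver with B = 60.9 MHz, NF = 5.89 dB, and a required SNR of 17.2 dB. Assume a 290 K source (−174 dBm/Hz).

−73.1 dBm

Sensitivity = −174 + 10 log₁₀(B) + NF + SNR_min
= −174 + 77.85 + 5.89 + 17.2
= −73.06 dBm → −73.1 dBm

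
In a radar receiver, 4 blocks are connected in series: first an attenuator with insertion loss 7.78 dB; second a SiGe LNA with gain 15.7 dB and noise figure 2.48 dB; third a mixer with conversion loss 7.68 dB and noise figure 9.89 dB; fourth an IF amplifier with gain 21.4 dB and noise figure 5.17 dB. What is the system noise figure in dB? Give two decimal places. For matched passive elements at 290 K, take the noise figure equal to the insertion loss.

11.52 dB

Convert to linear (a loss of L dB is a gain of −L dB): F_i = 10^(NF_i/10), G_i = 10^(G_i,dB/10)
  Stage 1: F_1 = 10^(7.78/10) = 5.998, G_1 = 10^(−7.78/10) = 0.1667
  Stage 2: F_2 = 10^(2.48/10) = 1.770, G_2 = 10^(15.7/10) = 37.15
  Stage 3: F_3 = 10^(9.89/10) = 9.750, G_3 = 10^(−7.68/10) = 0.1706
  Stage 4: F_4 = 10^(5.17/10) = 3.289, G_4 = 10^(21.4/10) = 138.0
Friis cascade:
  F = 5.998 + (1.770 − 1)/0.1667 + (9.750 − 1)/6.194 + (3.289 − 1)/1.057 = 14.19
NF = 10 log₁₀(14.19) = 11.52 dB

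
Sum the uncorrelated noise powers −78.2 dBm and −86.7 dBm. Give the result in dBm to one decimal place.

−77.6 dBm

Convert to linear, add, convert back:
P₁ = 1.51×10⁻¹¹ W, P₂ = 2.14×10⁻¹² W
P_tot = 1.73×10⁻¹¹ W → 10 log₁₀(P_tot / 10⁻³) = −77.6 dBm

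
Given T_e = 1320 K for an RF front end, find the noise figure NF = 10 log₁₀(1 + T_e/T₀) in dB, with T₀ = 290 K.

F = 1 + T_e/T₀ = 1 + 1320/290 = 5.55172
NF = 10 log₁₀(5.55172) = 7.44 dB

7.44 dB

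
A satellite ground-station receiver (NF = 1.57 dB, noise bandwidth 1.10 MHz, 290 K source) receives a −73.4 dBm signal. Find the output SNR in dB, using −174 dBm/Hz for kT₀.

Noise floor: N = −174 + 10 log₁₀(B) + NF
10 log₁₀(1.10×10⁶) = 60.41 dB
N = −174 + 60.41 + 1.57 = −112.02 dBm
SNR = P_sig − N = −73.4 − (−112.02) = 38.62 dB → 38.6 dB

38.6 dB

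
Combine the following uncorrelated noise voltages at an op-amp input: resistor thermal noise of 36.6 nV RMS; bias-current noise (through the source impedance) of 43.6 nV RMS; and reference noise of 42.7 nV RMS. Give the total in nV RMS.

Uncorrelated sources add in power (mean-square): V_tot = √(ΣV_i²)
V_tot = √[(3.66×10⁻⁸)² + (4.36×10⁻⁸)² + (4.27×10⁻⁸)²] = 7.12×10⁻⁸ V = 71.2 nV

71.2 nV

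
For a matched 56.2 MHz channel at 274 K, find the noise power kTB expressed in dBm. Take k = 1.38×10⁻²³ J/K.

−96.7 dBm

P_n = kTB = 1.38×10⁻²³ × 274 × 5.62×10⁷ = 2.13×10⁻¹³ W
In dBm: 10 log₁₀(2.13×10⁻¹³ / 10⁻³) = −96.7 dBm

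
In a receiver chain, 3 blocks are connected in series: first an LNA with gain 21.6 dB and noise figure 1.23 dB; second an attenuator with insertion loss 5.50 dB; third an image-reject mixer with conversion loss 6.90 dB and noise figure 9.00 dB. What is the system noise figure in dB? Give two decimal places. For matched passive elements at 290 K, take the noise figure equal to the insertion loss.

Convert to linear (a loss of L dB is a gain of −L dB): F_i = 10^(NF_i/10), G_i = 10^(G_i,dB/10)
  Stage 1: F_1 = 10^(1.23/10) = 1.327, G_1 = 10^(21.6/10) = 144.5
  Stage 2: F_2 = 10^(5.50/10) = 3.548, G_2 = 10^(−5.50/10) = 0.2818
  Stage 3: F_3 = 10^(9.00/10) = 7.943, G_3 = 10^(−6.90/10) = 0.2042
Friis cascade:
  F = 1.327 + (3.548 − 1)/144.5 + (7.943 − 1)/40.74 = 1.515
NF = 10 log₁₀(1.515) = 1.81 dB

1.81 dB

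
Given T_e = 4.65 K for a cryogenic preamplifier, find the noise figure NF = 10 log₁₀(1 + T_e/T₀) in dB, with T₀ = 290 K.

0.069 dB

F = 1 + T_e/T₀ = 1 + 4.65/290 = 1.01603
NF = 10 log₁₀(1.01603) = 0.069 dB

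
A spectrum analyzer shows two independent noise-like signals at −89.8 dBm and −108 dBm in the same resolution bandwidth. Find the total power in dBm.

−89.7 dBm

Convert to linear, add, convert back:
P₁ = 1.05×10⁻¹² W, P₂ = 1.58×10⁻¹⁴ W
P_tot = 1.06×10⁻¹² W → 10 log₁₀(P_tot / 10⁻³) = −89.7 dBm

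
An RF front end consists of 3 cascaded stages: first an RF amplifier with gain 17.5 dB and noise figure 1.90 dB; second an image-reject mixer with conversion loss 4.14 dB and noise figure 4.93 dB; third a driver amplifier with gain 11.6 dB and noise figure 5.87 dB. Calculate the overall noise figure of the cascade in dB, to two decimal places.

2.35 dB

Convert to linear (a loss of L dB is a gain of −L dB): F_i = 10^(NF_i/10), G_i = 10^(G_i,dB/10)
  Stage 1: F_1 = 10^(1.90/10) = 1.549, G_1 = 10^(17.5/10) = 56.23
  Stage 2: F_2 = 10^(4.93/10) = 3.112, G_2 = 10^(−4.14/10) = 0.3855
  Stage 3: F_3 = 10^(5.87/10) = 3.864, G_3 = 10^(11.6/10) = 14.45
Friis cascade:
  F = 1.549 + (3.112 − 1)/56.23 + (3.864 − 1)/21.68 = 1.718
NF = 10 log₁₀(1.718) = 2.35 dB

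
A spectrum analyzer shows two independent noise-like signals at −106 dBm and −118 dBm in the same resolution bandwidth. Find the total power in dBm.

−105.7 dBm

Convert to linear, add, convert back:
P₁ = 2.51×10⁻¹⁴ W, P₂ = 1.58×10⁻¹⁵ W
P_tot = 2.67×10⁻¹⁴ W → 10 log₁₀(P_tot / 10⁻³) = −105.7 dBm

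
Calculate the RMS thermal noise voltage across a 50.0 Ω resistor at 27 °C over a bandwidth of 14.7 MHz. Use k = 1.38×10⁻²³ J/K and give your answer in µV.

3.49 µV

T = 27 °C + 273.15 = 300.15 K
V_n = √(4kTRB)
4kTRB = 4 × 1.38×10⁻²³ × 300.15 × 5.00×10¹ × 1.47×10⁷ = 1.22×10⁻¹¹ V²
V_n = √(1.22×10⁻¹¹) = 3.49×10⁻⁶ V = 3.49 µV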